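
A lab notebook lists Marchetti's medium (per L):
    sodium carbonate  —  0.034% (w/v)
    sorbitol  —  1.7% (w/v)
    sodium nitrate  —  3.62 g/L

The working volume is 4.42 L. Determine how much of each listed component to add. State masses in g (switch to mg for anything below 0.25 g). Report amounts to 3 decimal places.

Scale factor relative to 1 L: 4.42.
sodium carbonate: 0.034 g per 100 mL × 4420 mL ÷ 100 = 1.503 g
sorbitol: 1.7% w/v = 17 g/L → 17 × 4.42 L = 75.140 g
sodium nitrate: 3.62 g/L × 4.42 L = 16.000 g

sodium carbonate 1.503 g; sorbitol 75.140 g; sodium nitrate 16.000 g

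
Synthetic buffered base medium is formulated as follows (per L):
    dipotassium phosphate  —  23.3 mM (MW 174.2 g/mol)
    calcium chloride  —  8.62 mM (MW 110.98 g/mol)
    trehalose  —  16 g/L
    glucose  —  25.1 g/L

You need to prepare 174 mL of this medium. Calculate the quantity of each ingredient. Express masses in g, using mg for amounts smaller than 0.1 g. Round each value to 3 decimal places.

Scale factor relative to 1 L: 0.174.
dipotassium phosphate: 23.3 mmol/L × 174.2 g/mol × 0.174 L ÷ 1000 = 0.706 g
calcium chloride: 8.62 mmol/L × 110.98 g/mol × 0.174 L ÷ 1000 = 0.166 g
trehalose: 16 g/L × 0.174 L = 2.784 g
glucose: 25.1 g/L × 0.174 L = 4.367 g

dipotassium phosphate 0.706 g; calcium chloride 0.166 g; trehalose 2.784 g; glucose 4.367 g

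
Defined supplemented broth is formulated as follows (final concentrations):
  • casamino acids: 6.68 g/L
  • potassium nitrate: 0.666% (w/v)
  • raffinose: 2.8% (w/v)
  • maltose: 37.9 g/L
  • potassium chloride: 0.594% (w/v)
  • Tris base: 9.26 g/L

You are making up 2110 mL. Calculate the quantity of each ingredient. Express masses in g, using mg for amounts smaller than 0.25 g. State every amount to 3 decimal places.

casamino acids 14.095 g; potassium nitrate 14.053 g; raffinose 59.080 g; maltose 79.969 g; potassium chloride 12.533 g; Tris base 19.539 g

Scale factor relative to 1 L: 2.11.
casamino acids: 6.68 g/L × 2.11 L = 14.095 g
potassium nitrate: 0.666% w/v = 6.66 g/L → 6.66 × 2.11 L = 14.053 g
raffinose: 2.8% w/v = 28 g/L → 28 × 2.11 L = 59.080 g
maltose: 37.9 g/L × 2.11 L = 79.969 g
potassium chloride: 0.594 g per 100 mL × 2110 mL ÷ 100 = 12.533 g
Tris base: 9.26 g/L × 2.11 L = 19.539 g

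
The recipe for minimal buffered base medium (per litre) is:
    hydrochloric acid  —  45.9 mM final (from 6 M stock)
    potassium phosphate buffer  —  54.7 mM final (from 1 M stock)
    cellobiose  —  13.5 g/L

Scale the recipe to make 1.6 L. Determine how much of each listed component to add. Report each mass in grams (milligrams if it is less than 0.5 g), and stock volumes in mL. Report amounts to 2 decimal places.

Working volume: 1.6 L.
hydrochloric acid: C1V1 = C2V2 → 45.9 mM × 1600 mL ÷ 6000 mM = 12.24 mL
potassium phosphate buffer: C1V1 = C2V2 → 54.7 mM × 1600 mL ÷ 1000 mM = 87.52 mL
cellobiose: 13.5 g/L × 1.6 L = 21.60 g

hydrochloric acid 12.24 mL; potassium phosphate buffer 87.52 mL; cellobiose 21.60 g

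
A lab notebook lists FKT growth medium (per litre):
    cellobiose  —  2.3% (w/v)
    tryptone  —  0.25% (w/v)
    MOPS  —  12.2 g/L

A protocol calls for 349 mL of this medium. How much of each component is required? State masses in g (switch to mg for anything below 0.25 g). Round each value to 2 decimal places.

Scale factor relative to 1 L: 0.349.
cellobiose: 2.3% w/v = 23 g/L → 23 × 0.349 L = 8.03 g
tryptone: 0.25 g per 100 mL × 349 mL ÷ 100 = 0.87 g
MOPS: 12.2 g/L × 0.349 L = 4.26 g

cellobiose 8.03 g; tryptone 0.87 g; MOPS 4.26 g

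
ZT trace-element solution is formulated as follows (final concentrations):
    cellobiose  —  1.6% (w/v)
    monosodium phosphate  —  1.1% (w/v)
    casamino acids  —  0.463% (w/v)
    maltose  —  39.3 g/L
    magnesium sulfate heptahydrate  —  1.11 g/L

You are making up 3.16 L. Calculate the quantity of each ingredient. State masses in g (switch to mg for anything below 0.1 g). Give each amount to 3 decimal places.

cellobiose 50.560 g; monosodium phosphate 34.760 g; casamino acids 14.631 g; maltose 124.188 g; magnesium sulfate heptahydrate 3.508 g

Scale factor relative to 1 L: 3.16.
cellobiose: 1.6% w/v = 16 g/L → 16 × 3.16 L = 50.560 g
monosodium phosphate: 1.1% w/v = 11 g/L → 11 × 3.16 L = 34.760 g
casamino acids: 0.463% w/v = 4.63 g/L → 4.63 × 3.16 L = 14.631 g
maltose: 39.3 g/L × 3.16 L = 124.188 g
magnesium sulfate heptahydrate: 1.11 g/L × 3.16 L = 3.508 g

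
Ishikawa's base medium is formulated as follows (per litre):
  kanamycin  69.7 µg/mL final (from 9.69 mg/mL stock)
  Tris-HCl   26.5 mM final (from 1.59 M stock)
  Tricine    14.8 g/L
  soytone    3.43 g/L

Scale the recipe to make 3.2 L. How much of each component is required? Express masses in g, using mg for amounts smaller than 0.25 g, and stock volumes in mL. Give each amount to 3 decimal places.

Scale factor relative to 1 L: 3.2.
kanamycin: dilute stock: 69.7 µg/mL × 3200 mL ÷ 9690 µg/mL = 23.018 mL
Tris-HCl: dilute stock: 26.5 mM × 3200 mL ÷ 1590 mM = 53.333 mL
Tricine: 14.8 g/L × 3.2 L = 47.360 g
soytone: 3.43 g/L × 3.2 L = 10.976 g

kanamycin 23.018 mL; Tris-HCl 53.333 mL; Tricine 47.360 g; soytone 10.976 g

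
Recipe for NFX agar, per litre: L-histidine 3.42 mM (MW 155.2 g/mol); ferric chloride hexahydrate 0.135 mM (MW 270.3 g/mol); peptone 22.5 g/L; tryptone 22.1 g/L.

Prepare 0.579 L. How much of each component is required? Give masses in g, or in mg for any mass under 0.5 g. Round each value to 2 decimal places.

L-histidine 307.32 mg; ferric chloride hexahydrate 21.13 mg; peptone 13.03 g; tryptone 12.80 g

Working volume: 0.579 L.
L-histidine: 3.42 mmol/L × 155.2 mg/mmol × 0.579 L = 307.32 mg
ferric chloride hexahydrate: 0.135 mmol/L × 270.3 mg/mmol × 0.579 L = 21.13 mg
peptone: 22.5 g/L × 0.579 L = 13.03 g
tryptone: 22.1 g/L × 0.579 L = 12.80 g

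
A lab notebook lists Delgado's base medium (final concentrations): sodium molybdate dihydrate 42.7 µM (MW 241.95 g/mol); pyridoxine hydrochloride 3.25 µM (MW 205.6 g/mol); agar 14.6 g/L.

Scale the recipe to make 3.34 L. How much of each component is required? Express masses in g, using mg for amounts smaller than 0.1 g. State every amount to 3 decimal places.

Working volume: 3.34 L.
sodium molybdate dihydrate: 42.7 µmol/L × 241.95 g/mol × 3.34 L ÷ 1000 = 34.506 mg
pyridoxine hydrochloride: 3.25 µmol/L × 205.6 g/mol × 3.34 L ÷ 1000 = 2.232 mg
agar: 14.6 g/L × 3.34 L = 48.764 g

sodium molybdate dihydrate 34.506 mg; pyridoxine hydrochloride 2.232 mg; agar 48.764 g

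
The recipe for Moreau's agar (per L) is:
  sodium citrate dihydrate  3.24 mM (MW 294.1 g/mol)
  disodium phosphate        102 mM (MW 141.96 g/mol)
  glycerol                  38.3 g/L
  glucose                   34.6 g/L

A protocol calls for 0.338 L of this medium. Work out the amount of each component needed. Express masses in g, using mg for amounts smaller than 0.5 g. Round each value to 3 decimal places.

Working volume: 0.338 L.
sodium citrate dihydrate: 3.24 mmol/L × 294.1 mg/mmol × 0.338 L = 322.075 mg
disodium phosphate: 102 mmol/L × 141.96 g/mol × 0.338 L ÷ 1000 = 4.894 g
glycerol: 38.3 g/L × 0.338 L = 12.945 g
glucose: 34.6 g/L × 0.338 L = 11.695 g

sodium citrate dihydrate 322.075 mg; disodium phosphate 4.894 g; glycerol 12.945 g; glucose 11.695 g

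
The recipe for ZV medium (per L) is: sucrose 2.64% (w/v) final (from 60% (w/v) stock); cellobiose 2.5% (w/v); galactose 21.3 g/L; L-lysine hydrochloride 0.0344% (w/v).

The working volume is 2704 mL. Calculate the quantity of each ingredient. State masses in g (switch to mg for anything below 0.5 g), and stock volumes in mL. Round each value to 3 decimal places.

Target volume = 2704 mL = 2.704 L.
sucrose: V = C2·V2/C1 = 2.64% ÷ 60% × 2704 mL = 118.976 mL
cellobiose: 2.5% w/v = 25 g/L → 25 × 2.704 L = 67.600 g
galactose: 21.3 g/L × 2.704 L = 57.595 g
L-lysine hydrochloride: 0.0344% w/v = 0.344 g/L → 0.344 × 2.704 L = 0.930 g

sucrose 118.976 mL; cellobiose 67.600 g; galactose 57.595 g; L-lysine hydrochloride 0.930 g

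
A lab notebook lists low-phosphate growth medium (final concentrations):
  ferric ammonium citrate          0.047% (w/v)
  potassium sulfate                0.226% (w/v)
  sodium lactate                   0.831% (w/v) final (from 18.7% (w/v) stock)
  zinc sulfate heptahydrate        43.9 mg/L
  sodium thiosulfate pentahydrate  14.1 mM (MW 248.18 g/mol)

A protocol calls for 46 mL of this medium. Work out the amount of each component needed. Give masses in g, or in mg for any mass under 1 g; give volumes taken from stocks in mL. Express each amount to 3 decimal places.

Scale factor relative to 1 L: 0.046.
ferric ammonium citrate: 0.047 g per 100 mL × 46 mL ÷ 100 = 0.02162 g = 21.620 mg
potassium sulfate: 0.226% w/v = 2.26 g/L → 2.26 × 0.046 L = 0.10396 g = 103.960 mg
sodium lactate: dilute stock: 0.831% ÷ 18.7% × 46 mL = 2.044 mL
zinc sulfate heptahydrate: 43.9 mg/L × 0.046 L = 2.019 mg
sodium thiosulfate pentahydrate: 14.1 mmol/L × 248.18 mg/mmol × 0.046 L = 160.970 mg

ferric ammonium citrate 21.620 mg; potassium sulfate 103.960 mg; sodium lactate 2.044 mL; zinc sulfate heptahydrate 2.019 mg; sodium thiosulfate pentahydrate 160.970 mg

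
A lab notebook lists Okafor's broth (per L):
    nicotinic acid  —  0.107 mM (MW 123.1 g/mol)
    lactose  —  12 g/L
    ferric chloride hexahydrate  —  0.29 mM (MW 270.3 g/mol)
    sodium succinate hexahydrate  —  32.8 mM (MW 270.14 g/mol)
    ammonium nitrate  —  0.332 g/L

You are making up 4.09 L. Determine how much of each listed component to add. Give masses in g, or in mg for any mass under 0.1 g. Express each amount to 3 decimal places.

Scale factor relative to 1 L: 4.09.
nicotinic acid: 0.107 mmol/L × 123.1 mg/mmol × 4.09 L = 53.872 mg
lactose: 12 g/L × 4.09 L = 49.080 g
ferric chloride hexahydrate: 0.29 mmol/L × 270.3 g/mol × 4.09 L ÷ 1000 = 0.321 g
sodium succinate hexahydrate: 32.8 mmol/L × 270.14 g/mol × 4.09 L ÷ 1000 = 36.240 g
ammonium nitrate: 0.332 g/L × 4.09 L = 1.358 g

nicotinic acid 53.872 mg; lactose 49.080 g; ferric chloride hexahydrate 0.321 g; sodium succinate hexahydrate 36.240 g; ammonium nitrate 1.358 g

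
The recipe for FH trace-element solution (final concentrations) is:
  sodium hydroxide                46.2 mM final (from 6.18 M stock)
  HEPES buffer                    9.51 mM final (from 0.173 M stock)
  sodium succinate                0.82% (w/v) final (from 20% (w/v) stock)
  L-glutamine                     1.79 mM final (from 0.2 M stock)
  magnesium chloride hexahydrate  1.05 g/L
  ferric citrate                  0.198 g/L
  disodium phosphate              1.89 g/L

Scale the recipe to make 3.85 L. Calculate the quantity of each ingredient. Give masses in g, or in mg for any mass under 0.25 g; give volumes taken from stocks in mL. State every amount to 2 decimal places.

Scale factor relative to 1 L: 3.85.
sodium hydroxide: dilute stock: 46.2 mM × 3850 mL ÷ 6180 mM = 28.78 mL
HEPES buffer: C1V1 = C2V2 → 9.51 mM × 3850 mL ÷ 173 mM = 211.64 mL
sodium succinate: V = C2·V2/C1 = 0.82% ÷ 20% × 3850 mL = 157.85 mL
L-glutamine: C1V1 = C2V2 → 1.79 mM × 3850 mL ÷ 200 mM = 34.46 mL
magnesium chloride hexahydrate: 1.05 g/L × 3.85 L = 4.04 g
ferric citrate: 0.198 g/L × 3.85 L = 0.76 g
disodium phosphate: 1.89 g/L × 3.85 L = 7.28 g

sodium hydroxide 28.78 mL; HEPES buffer 211.64 mL; sodium succinate 157.85 mL; L-glutamine 34.46 mL; magnesium chloride hexahydrate 4.04 g; ferric citrate 0.76 g; disodium phosphate 7.28 g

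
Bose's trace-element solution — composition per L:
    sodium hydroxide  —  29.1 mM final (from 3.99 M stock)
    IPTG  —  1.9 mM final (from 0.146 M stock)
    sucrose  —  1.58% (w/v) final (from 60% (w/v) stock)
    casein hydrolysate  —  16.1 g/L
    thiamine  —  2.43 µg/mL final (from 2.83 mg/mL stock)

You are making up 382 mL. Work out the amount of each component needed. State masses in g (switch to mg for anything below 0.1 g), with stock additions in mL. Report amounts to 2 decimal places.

Working volume: 382 mL = 0.382 L.
sodium hydroxide: dilute stock: 29.1 mM × 382 mL ÷ 3990 mM = 2.79 mL
IPTG: dilute stock: 1.9 mM × 382 mL ÷ 146 mM = 4.97 mL
sucrose: V = C2·V2/C1 = 1.58% ÷ 60% × 382 mL = 10.06 mL
casein hydrolysate: 16.1 g/L × 0.382 L = 6.15 g
thiamine: dilute stock: 2.43 µg/mL × 382 mL ÷ 2830 µg/mL = 0.33 mL

sodium hydroxide 2.79 mL; IPTG 4.97 mL; sucrose 10.06 mL; casein hydrolysate 6.15 g; thiamine 0.33 mL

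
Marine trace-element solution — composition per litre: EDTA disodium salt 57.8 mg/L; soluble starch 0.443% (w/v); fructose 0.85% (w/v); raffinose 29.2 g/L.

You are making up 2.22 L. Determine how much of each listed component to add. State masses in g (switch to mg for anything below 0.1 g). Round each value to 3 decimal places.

EDTA disodium salt 0.128 g; soluble starch 9.835 g; fructose 18.870 g; raffinose 64.824 g

Working volume: 2.22 L.
EDTA disodium salt: 57.8 mg/L × 2.22 L = 128.316 mg = 0.128 g
soluble starch: 0.443% w/v = 4.43 g/L → 4.43 × 2.22 L = 9.835 g
fructose: 0.85% w/v = 8.5 g/L → 8.5 × 2.22 L = 18.870 g
raffinose: 29.2 g/L × 2.22 L = 64.824 g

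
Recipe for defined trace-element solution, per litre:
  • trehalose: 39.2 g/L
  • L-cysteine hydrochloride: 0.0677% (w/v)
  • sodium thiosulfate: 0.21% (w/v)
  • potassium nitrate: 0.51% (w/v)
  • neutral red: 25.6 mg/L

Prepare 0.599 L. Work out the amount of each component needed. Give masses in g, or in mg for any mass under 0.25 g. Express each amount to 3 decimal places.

Working volume: 0.599 L.
trehalose: 39.2 g/L × 0.599 L = 23.481 g
L-cysteine hydrochloride: 0.0677 g per 100 mL × 599 mL ÷ 100 = 0.406 g
sodium thiosulfate: 0.21% w/v = 2.1 g/L → 2.1 × 0.599 L = 1.258 g
potassium nitrate: 0.51 g per 100 mL × 599 mL ÷ 100 = 3.055 g
neutral red: 25.6 mg/L × 0.599 L = 15.334 mg

trehalose 23.481 g; L-cysteine hydrochloride 0.406 g; sodium thiosulfate 1.258 g; potassium nitrate 3.055 g; neutral red 15.334 mg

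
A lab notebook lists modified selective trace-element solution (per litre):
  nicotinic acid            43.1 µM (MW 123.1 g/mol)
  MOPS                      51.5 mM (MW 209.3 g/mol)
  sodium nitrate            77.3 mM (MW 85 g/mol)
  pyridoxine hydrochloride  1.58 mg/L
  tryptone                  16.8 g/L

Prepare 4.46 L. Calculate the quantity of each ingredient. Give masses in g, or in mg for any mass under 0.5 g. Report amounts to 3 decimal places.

Scale factor relative to 1 L: 4.46.
nicotinic acid: 43.1 µmol/L × 123.1 g/mol × 4.46 L ÷ 1000 = 23.663 mg
MOPS: 51.5 mmol/L × 209.3 g/mol × 4.46 L ÷ 1000 = 48.074 g
sodium nitrate: 77.3 mmol/L × 85 g/mol × 4.46 L ÷ 1000 = 29.304 g
pyridoxine hydrochloride: 1.58 mg/L × 4.46 L = 7.047 mg
tryptone: 16.8 g/L × 4.46 L = 74.928 g

nicotinic acid 23.663 mg; MOPS 48.074 g; sodium nitrate 29.304 g; pyridoxine hydrochloride 7.047 mg; tryptone 74.928 g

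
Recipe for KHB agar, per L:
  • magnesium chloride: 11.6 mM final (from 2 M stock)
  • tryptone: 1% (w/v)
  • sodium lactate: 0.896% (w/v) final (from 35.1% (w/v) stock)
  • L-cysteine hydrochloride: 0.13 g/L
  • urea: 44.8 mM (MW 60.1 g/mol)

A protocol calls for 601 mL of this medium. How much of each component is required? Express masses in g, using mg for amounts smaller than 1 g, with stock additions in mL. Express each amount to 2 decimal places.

Scale factor relative to 1 L: 0.601.
magnesium chloride: V = C2·V2/C1 = 11.6 mM × 601 mL ÷ 2000 mM = 3.49 mL
tryptone: 1 g per 100 mL × 601 mL ÷ 100 = 6.01 g
sodium lactate: V = C2·V2/C1 = 0.896% ÷ 35.1% × 601 mL = 15.34 mL
L-cysteine hydrochloride: 0.13 g/L × 0.601 L = 0.07813 g = 78.13 mg
urea: 44.8 mmol/L × 60.1 g/mol × 0.601 L ÷ 1000 = 1.62 g

magnesium chloride 3.49 mL; tryptone 6.01 g; sodium lactate 15.34 mL; L-cysteine hydrochloride 78.13 mg; urea 1.62 g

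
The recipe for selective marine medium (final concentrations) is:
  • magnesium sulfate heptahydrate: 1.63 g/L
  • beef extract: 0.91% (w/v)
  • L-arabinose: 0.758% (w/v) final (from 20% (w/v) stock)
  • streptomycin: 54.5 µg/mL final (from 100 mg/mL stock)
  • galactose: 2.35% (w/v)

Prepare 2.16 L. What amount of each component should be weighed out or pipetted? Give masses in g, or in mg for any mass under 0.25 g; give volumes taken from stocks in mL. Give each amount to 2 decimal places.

Scale factor relative to 1 L: 2.16.
magnesium sulfate heptahydrate: 1.63 g/L × 2.16 L = 3.52 g
beef extract: 0.91 g per 100 mL × 2160 mL ÷ 100 = 19.66 g
L-arabinose: V = C2·V2/C1 = 0.758% ÷ 20% × 2160 mL = 81.86 mL
streptomycin: dilute stock: 54.5 µg/mL × 2160 mL ÷ 100000 µg/mL = 1.18 mL
galactose: 2.35 g per 100 mL × 2160 mL ÷ 100 = 50.76 g

magnesium sulfate heptahydrate 3.52 g; beef extract 19.66 g; L-arabinose 81.86 mL; streptomycin 1.18 mL; galactose 50.76 g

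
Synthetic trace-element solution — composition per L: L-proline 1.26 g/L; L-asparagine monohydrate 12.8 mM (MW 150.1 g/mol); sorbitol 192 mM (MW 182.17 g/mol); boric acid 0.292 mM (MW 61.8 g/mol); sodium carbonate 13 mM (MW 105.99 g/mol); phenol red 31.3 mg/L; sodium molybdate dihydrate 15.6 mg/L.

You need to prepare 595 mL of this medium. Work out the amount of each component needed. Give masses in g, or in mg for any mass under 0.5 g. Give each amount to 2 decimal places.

Working volume: 595 mL = 0.595 L.
L-proline: 1.26 g/L × 0.595 L = 0.75 g
L-asparagine monohydrate: 12.8 mmol/L × 150.1 g/mol × 0.595 L ÷ 1000 = 1.14 g
sorbitol: 192 mmol/L × 182.17 g/mol × 0.595 L ÷ 1000 = 20.81 g
boric acid: 0.292 mmol/L × 61.8 mg/mmol × 0.595 L = 10.74 mg
sodium carbonate: 13 mmol/L × 105.99 g/mol × 0.595 L ÷ 1000 = 0.82 g
phenol red: 31.3 mg/L × 0.595 L = 18.62 mg
sodium molybdate dihydrate: 15.6 mg/L × 0.595 L = 9.28 mg

L-proline 0.75 g; L-asparagine monohydrate 1.14 g; sorbitol 20.81 g; boric acid 10.74 mg; sodium carbonate 0.82 g; phenol red 18.62 mg; sodium molybdate dihydrate 9.28 mg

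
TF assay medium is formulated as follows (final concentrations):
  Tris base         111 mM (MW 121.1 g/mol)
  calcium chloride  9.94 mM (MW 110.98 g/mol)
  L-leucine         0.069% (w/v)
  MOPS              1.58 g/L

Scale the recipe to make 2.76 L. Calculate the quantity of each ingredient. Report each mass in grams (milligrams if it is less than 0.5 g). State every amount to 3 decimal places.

Scale factor relative to 1 L: 2.76.
Tris base: 111 mmol/L × 121.1 g/mol × 2.76 L ÷ 1000 = 37.100 g
calcium chloride: 9.94 mmol/L × 110.98 g/mol × 2.76 L ÷ 1000 = 3.045 g
L-leucine: 0.069% w/v = 0.69 g/L → 0.69 × 2.76 L = 1.904 g
MOPS: 1.58 g/L × 2.76 L = 4.361 g

Tris base 37.100 g; calcium chloride 3.045 g; L-leucine 1.904 g; MOPS 4.361 g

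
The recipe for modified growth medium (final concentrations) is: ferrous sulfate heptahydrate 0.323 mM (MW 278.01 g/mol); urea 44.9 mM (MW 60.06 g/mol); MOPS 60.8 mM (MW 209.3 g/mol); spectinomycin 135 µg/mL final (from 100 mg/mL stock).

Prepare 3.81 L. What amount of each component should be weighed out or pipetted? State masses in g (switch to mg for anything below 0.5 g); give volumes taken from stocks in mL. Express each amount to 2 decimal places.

ferrous sulfate heptahydrate 342.13 mg; urea 10.27 g; MOPS 48.48 g; spectinomycin 5.14 mL

Working volume: 3.81 L.
ferrous sulfate heptahydrate: 0.323 mmol/L × 278.01 mg/mmol × 3.81 L = 342.13 mg
urea: 44.9 mmol/L × 60.06 g/mol × 3.81 L ÷ 1000 = 10.27 g
MOPS: 60.8 mmol/L × 209.3 g/mol × 3.81 L ÷ 1000 = 48.48 g
spectinomycin: dilute stock: 135 µg/mL × 3810 mL ÷ 100000 µg/mL = 5.14 mL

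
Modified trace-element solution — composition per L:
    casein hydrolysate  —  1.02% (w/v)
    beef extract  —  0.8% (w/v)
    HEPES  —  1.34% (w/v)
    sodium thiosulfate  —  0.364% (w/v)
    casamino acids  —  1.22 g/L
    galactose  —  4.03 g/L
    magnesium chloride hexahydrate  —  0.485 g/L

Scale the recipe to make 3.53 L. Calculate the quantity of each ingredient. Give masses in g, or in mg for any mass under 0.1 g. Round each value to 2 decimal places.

Scale factor relative to 1 L: 3.53.
casein hydrolysate: 1.02% w/v = 10.2 g/L → 10.2 × 3.53 L = 36.01 g
beef extract: 0.8 g per 100 mL × 3530 mL ÷ 100 = 28.24 g
HEPES: 1.34 g per 100 mL × 3530 mL ÷ 100 = 47.30 g
sodium thiosulfate: 0.364% w/v = 3.64 g/L → 3.64 × 3.53 L = 12.85 g
casamino acids: 1.22 g/L × 3.53 L = 4.31 g
galactose: 4.03 g/L × 3.53 L = 14.23 g
magnesium chloride hexahydrate: 0.485 g/L × 3.53 L = 1.71 g

casein hydrolysate 36.01 g; beef extract 28.24 g; HEPES 47.30 g; sodium thiosulfate 12.85 g; casamino acids 4.31 g; galactose 14.23 g; magnesium chloride hexahydrate 1.71 g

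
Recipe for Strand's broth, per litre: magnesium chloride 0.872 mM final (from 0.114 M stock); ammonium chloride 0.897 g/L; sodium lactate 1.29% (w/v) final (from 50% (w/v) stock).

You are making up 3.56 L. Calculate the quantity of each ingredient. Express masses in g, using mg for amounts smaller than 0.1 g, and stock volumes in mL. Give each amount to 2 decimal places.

magnesium chloride 27.23 mL; ammonium chloride 3.19 g; sodium lactate 91.85 mL

Working volume: 3.56 L.
magnesium chloride: dilute stock: 0.872 mM × 3560 mL ÷ 114 mM = 27.23 mL
ammonium chloride: 0.897 g/L × 3.56 L = 3.19 g
sodium lactate: C1V1 = C2V2 → 1.29% ÷ 50% × 3560 mL = 91.85 mL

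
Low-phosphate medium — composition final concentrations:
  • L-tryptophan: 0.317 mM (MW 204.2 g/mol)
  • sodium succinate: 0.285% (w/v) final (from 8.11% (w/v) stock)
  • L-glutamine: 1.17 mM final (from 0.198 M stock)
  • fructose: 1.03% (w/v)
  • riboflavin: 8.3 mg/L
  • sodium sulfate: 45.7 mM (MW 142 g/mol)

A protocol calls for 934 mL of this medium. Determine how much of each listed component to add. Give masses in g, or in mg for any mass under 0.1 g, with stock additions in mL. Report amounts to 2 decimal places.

Working volume: 934 mL = 0.934 L.
L-tryptophan: 0.317 mmol/L × 204.2 mg/mmol × 0.934 L = 60.46 mg
sodium succinate: V = C2·V2/C1 = 0.285% ÷ 8.11% × 934 mL = 32.82 mL
L-glutamine: V = C2·V2/C1 = 1.17 mM × 934 mL ÷ 198 mM = 5.52 mL
fructose: 1.03 g per 100 mL × 934 mL ÷ 100 = 9.62 g
riboflavin: 8.3 mg/L × 0.934 L = 7.75 mg
sodium sulfate: 45.7 mmol/L × 142 g/mol × 0.934 L ÷ 1000 = 6.06 g

L-tryptophan 60.46 mg; sodium succinate 32.82 mL; L-glutamine 5.52 mL; fructose 9.62 g; riboflavin 7.75 mg; sodium sulfate 6.06 g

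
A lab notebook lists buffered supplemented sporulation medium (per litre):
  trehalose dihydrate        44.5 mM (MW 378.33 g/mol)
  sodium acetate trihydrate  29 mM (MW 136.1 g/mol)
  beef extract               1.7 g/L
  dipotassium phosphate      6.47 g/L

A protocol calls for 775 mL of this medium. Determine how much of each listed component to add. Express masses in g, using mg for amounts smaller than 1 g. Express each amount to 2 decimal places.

trehalose dihydrate 13.05 g; sodium acetate trihydrate 3.06 g; beef extract 1.32 g; dipotassium phosphate 5.01 g

Scale factor relative to 1 L: 0.775.
trehalose dihydrate: 44.5 mmol/L × 378.33 g/mol × 0.775 L ÷ 1000 = 13.05 g
sodium acetate trihydrate: 29 mmol/L × 136.1 g/mol × 0.775 L ÷ 1000 = 3.06 g
beef extract: 1.7 g/L × 0.775 L = 1.32 g
dipotassium phosphate: 6.47 g/L × 0.775 L = 5.01 g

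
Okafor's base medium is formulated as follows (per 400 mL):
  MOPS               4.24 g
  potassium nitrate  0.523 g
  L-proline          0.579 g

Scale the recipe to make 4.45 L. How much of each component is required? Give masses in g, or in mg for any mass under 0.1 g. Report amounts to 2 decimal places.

MOPS 47.17 g; potassium nitrate 5.82 g; L-proline 6.44 g

Scale factor = 4450 mL / 400 mL = 11.125.
MOPS: 4.24 g × (4450 mL / 400 mL) = 47.17 g
potassium nitrate: 0.523 g × (4450 mL / 400 mL) = 5.82 g
L-proline: 0.579 g × (4450 mL / 400 mL) = 6.44 g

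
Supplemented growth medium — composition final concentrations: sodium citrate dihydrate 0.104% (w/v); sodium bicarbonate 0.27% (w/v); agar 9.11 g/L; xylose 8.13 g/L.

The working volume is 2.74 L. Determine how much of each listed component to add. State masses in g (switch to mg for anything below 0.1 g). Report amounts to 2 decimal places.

Working volume: 2.74 L.
sodium citrate dihydrate: 0.104 g per 100 mL × 2740 mL ÷ 100 = 2.85 g
sodium bicarbonate: 0.27% w/v = 2.7 g/L → 2.7 × 2.74 L = 7.40 g
agar: 9.11 g/L × 2.74 L = 24.96 g
xylose: 8.13 g/L × 2.74 L = 22.28 g

sodium citrate dihydrate 2.85 g; sodium bicarbonate 7.40 g; agar 24.96 g; xylose 22.28 g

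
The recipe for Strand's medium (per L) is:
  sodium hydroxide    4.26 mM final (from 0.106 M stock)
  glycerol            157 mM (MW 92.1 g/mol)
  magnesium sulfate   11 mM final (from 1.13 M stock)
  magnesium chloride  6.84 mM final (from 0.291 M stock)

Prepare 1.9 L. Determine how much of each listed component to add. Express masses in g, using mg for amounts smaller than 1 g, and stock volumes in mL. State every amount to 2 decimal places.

sodium hydroxide 76.36 mL; glycerol 27.47 g; magnesium sulfate 18.50 mL; magnesium chloride 44.66 mL

Scale factor relative to 1 L: 1.9.
sodium hydroxide: V = C2·V2/C1 = 4.26 mM × 1900 mL ÷ 106 mM = 76.36 mL
glycerol: 157 mmol/L × 92.1 g/mol × 1.9 L ÷ 1000 = 27.47 g
magnesium sulfate: C1V1 = C2V2 → 11 mM × 1900 mL ÷ 1130 mM = 18.50 mL
magnesium chloride: C1V1 = C2V2 → 6.84 mM × 1900 mL ÷ 291 mM = 44.66 mL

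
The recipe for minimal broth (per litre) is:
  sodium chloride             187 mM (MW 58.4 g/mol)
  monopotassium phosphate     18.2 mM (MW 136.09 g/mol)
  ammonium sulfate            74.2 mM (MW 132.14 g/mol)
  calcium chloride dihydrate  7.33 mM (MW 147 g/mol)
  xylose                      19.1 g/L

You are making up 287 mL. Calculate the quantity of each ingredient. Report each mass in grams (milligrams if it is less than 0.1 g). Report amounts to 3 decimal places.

sodium chloride 3.134 g; monopotassium phosphate 0.711 g; ammonium sulfate 2.814 g; calcium chloride dihydrate 0.309 g; xylose 5.482 g

Target volume = 287 mL = 0.287 L.
sodium chloride: 187 mmol/L × 58.4 g/mol × 0.287 L ÷ 1000 = 3.134 g
monopotassium phosphate: 18.2 mmol/L × 136.09 g/mol × 0.287 L ÷ 1000 = 0.711 g
ammonium sulfate: 74.2 mmol/L × 132.14 g/mol × 0.287 L ÷ 1000 = 2.814 g
calcium chloride dihydrate: 7.33 mmol/L × 147 g/mol × 0.287 L ÷ 1000 = 0.309 g
xylose: 19.1 g/L × 0.287 L = 5.482 g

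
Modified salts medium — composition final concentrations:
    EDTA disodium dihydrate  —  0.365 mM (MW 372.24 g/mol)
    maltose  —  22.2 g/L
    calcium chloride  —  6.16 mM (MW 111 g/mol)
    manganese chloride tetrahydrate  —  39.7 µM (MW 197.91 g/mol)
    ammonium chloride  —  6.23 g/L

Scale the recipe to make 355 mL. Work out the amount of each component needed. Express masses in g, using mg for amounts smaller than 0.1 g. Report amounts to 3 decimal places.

EDTA disodium dihydrate 48.233 mg; maltose 7.881 g; calcium chloride 0.243 g; manganese chloride tetrahydrate 2.789 mg; ammonium chloride 2.212 g

Scale factor relative to 1 L: 0.355.
EDTA disodium dihydrate: 0.365 mmol/L × 372.24 mg/mmol × 0.355 L = 48.233 mg
maltose: 22.2 g/L × 0.355 L = 7.881 g
calcium chloride: 6.16 mmol/L × 111 g/mol × 0.355 L ÷ 1000 = 0.243 g
manganese chloride tetrahydrate: 39.7 µmol/L × 197.91 g/mol × 0.355 L ÷ 1000 = 2.789 mg
ammonium chloride: 6.23 g/L × 0.355 L = 2.212 g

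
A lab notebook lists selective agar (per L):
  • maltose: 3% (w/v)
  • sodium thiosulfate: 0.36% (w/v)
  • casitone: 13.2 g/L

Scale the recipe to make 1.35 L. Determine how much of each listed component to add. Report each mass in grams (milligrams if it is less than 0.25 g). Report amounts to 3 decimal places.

Working volume: 1.35 L.
maltose: 3 g per 100 mL × 1350 mL ÷ 100 = 40.500 g
sodium thiosulfate: 0.36 g per 100 mL × 1350 mL ÷ 100 = 4.860 g
casitone: 13.2 g/L × 1.35 L = 17.820 g

maltose 40.500 g; sodium thiosulfate 4.860 g; casitone 17.820 g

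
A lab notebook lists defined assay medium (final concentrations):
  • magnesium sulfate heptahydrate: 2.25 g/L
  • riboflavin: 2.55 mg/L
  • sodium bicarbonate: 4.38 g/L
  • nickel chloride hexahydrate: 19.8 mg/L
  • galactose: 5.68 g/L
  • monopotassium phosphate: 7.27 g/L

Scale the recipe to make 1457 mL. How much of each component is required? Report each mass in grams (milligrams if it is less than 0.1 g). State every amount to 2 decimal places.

Working volume: 1457 mL = 1.457 L.
magnesium sulfate heptahydrate: 2.25 g/L × 1.457 L = 3.28 g
riboflavin: 2.55 mg/L × 1.457 L = 3.72 mg
sodium bicarbonate: 4.38 g/L × 1.457 L = 6.38 g
nickel chloride hexahydrate: 19.8 mg/L × 1.457 L = 28.85 mg
galactose: 5.68 g/L × 1.457 L = 8.28 g
monopotassium phosphate: 7.27 g/L × 1.457 L = 10.59 g

magnesium sulfate heptahydrate 3.28 g; riboflavin 3.72 mg; sodium bicarbonate 6.38 g; nickel chloride hexahydrate 28.85 mg; galactose 8.28 g; monopotassium phosphate 10.59 g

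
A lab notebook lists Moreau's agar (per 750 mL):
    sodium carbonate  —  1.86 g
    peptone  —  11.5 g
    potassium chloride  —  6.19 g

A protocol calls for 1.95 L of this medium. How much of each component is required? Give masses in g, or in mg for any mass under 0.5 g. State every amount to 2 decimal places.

Ratio of target to recipe volume: 1950 / 750 = 2.6.
sodium carbonate: 1.86 g × (1950 mL / 750 mL) = 4.84 g
peptone: 11.5 g × (1950 mL / 750 mL) = 29.90 g
potassium chloride: 6.19 g × (1950 mL / 750 mL) = 16.09 g

sodium carbonate 4.84 g; peptone 29.90 g; potassium chloride 16.09 g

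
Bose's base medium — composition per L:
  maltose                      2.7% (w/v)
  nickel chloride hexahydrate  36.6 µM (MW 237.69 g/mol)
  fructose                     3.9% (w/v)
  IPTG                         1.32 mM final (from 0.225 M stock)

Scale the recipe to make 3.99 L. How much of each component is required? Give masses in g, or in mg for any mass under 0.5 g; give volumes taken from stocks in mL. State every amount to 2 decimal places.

maltose 107.73 g; nickel chloride hexahydrate 34.71 mg; fructose 155.61 g; IPTG 23.41 mL

Working volume: 3.99 L.
maltose: 2.7 g per 100 mL × 3990 mL ÷ 100 = 107.73 g
nickel chloride hexahydrate: 36.6 µmol/L × 237.69 g/mol × 3.99 L ÷ 1000 = 34.71 mg
fructose: 3.9 g per 100 mL × 3990 mL ÷ 100 = 155.61 g
IPTG: C1V1 = C2V2 → 1.32 mM × 3990 mL ÷ 225 mM = 23.41 mL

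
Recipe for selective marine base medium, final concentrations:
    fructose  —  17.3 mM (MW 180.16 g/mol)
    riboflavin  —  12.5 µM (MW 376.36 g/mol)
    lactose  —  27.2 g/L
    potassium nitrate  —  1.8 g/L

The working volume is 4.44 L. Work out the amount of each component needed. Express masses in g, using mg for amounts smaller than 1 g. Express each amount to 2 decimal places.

fructose 13.84 g; riboflavin 20.89 mg; lactose 120.77 g; potassium nitrate 7.99 g

Scale factor relative to 1 L: 4.44.
fructose: 17.3 mmol/L × 180.16 g/mol × 4.44 L ÷ 1000 = 13.84 g
riboflavin: 12.5 µmol/L × 376.36 g/mol × 4.44 L ÷ 1000 = 20.89 mg
lactose: 27.2 g/L × 4.44 L = 120.77 g
potassium nitrate: 1.8 g/L × 4.44 L = 7.99 g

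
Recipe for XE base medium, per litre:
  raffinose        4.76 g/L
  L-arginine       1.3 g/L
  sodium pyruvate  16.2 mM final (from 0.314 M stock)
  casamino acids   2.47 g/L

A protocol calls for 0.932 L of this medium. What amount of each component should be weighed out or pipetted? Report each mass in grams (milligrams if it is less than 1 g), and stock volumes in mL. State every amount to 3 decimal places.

Scale factor relative to 1 L: 0.932.
raffinose: 4.76 g/L × 0.932 L = 4.436 g
L-arginine: 1.3 g/L × 0.932 L = 1.212 g
sodium pyruvate: V = C2·V2/C1 = 16.2 mM × 932 mL ÷ 314 mM = 48.084 mL
casamino acids: 2.47 g/L × 0.932 L = 2.302 g

raffinose 4.436 g; L-arginine 1.212 g; sodium pyruvate 48.084 mL; casamino acids 2.302 g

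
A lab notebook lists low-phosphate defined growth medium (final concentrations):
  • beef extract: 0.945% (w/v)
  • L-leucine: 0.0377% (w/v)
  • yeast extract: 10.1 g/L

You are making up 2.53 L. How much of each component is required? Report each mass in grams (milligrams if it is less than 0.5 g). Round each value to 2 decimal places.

beef extract 23.91 g; L-leucine 0.95 g; yeast extract 25.55 g

Working volume: 2.53 L.
beef extract: 0.945 g per 100 mL × 2530 mL ÷ 100 = 23.91 g
L-leucine: 0.0377 g per 100 mL × 2530 mL ÷ 100 = 0.95 g
yeast extract: 10.1 g/L × 2.53 L = 25.55 g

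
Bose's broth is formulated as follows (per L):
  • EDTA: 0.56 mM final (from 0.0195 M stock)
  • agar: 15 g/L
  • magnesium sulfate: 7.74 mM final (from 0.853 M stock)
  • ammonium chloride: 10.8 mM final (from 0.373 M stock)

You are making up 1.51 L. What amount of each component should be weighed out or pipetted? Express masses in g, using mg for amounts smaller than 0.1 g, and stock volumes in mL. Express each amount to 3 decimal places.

Working volume: 1.51 L.
EDTA: C1V1 = C2V2 → 0.56 mM × 1510 mL ÷ 19.5 mM = 43.364 mL
agar: 15 g/L × 1.51 L = 22.650 g
magnesium sulfate: dilute stock: 7.74 mM × 1510 mL ÷ 853 mM = 13.702 mL
ammonium chloride: C1V1 = C2V2 → 10.8 mM × 1510 mL ÷ 373 mM = 43.721 mL

EDTA 43.364 mL; agar 22.650 g; magnesium sulfate 13.702 mL; ammonium chloride 43.721 mL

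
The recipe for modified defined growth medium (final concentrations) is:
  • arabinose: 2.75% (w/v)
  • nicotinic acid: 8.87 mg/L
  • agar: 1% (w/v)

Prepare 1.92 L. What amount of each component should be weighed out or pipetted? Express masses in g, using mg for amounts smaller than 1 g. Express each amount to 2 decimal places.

arabinose 52.80 g; nicotinic acid 17.03 mg; agar 19.20 g

Working volume: 1.92 L.
arabinose: 2.75 g per 100 mL × 1920 mL ÷ 100 = 52.80 g
nicotinic acid: 8.87 mg/L × 1.92 L = 17.03 mg
agar: 1% w/v = 10 g/L → 10 × 1.92 L = 19.20 g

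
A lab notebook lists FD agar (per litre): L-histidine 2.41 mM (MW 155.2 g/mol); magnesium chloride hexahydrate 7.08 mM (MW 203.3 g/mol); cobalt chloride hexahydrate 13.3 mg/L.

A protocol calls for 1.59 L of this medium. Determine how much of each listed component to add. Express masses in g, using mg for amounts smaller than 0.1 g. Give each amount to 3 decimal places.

L-histidine 0.595 g; magnesium chloride hexahydrate 2.289 g; cobalt chloride hexahydrate 21.147 mg

Scale factor relative to 1 L: 1.59.
L-histidine: 2.41 mmol/L × 155.2 g/mol × 1.59 L ÷ 1000 = 0.595 g
magnesium chloride hexahydrate: 7.08 mmol/L × 203.3 g/mol × 1.59 L ÷ 1000 = 2.289 g
cobalt chloride hexahydrate: 13.3 mg/L × 1.59 L = 21.147 mg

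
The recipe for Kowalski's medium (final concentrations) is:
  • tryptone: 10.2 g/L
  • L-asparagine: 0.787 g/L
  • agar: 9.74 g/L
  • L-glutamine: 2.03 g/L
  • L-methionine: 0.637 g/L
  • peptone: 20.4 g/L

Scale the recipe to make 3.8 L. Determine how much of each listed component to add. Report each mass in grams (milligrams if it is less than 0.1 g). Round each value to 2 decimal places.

tryptone 38.76 g; L-asparagine 2.99 g; agar 37.01 g; L-glutamine 7.71 g; L-methionine 2.42 g; peptone 77.52 g

Scale factor relative to 1 L: 3.8.
tryptone: 10.2 g/L × 3.8 L = 38.76 g
L-asparagine: 0.787 g/L × 3.8 L = 2.99 g
agar: 9.74 g/L × 3.8 L = 37.01 g
L-glutamine: 2.03 g/L × 3.8 L = 7.71 g
L-methionine: 0.637 g/L × 3.8 L = 2.42 g
peptone: 20.4 g/L × 3.8 L = 77.52 g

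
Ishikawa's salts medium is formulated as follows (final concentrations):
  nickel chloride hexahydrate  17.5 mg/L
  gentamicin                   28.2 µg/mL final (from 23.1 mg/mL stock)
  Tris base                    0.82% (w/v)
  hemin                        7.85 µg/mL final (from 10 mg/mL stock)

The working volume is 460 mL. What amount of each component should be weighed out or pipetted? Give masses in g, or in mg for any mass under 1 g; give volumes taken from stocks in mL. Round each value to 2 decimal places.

Scale factor relative to 1 L: 0.46.
nickel chloride hexahydrate: 17.5 mg/L × 0.46 L = 8.05 mg
gentamicin: dilute stock: 28.2 µg/mL × 460 mL ÷ 23100 µg/mL = 0.56 mL
Tris base: 0.82 g per 100 mL × 460 mL ÷ 100 = 3.77 g
hemin: dilute stock: 7.85 µg/mL × 460 mL ÷ 10000 µg/mL = 0.36 mL

nickel chloride hexahydrate 8.05 mg; gentamicin 0.56 mL; Tris base 3.77 g; hemin 0.36 mL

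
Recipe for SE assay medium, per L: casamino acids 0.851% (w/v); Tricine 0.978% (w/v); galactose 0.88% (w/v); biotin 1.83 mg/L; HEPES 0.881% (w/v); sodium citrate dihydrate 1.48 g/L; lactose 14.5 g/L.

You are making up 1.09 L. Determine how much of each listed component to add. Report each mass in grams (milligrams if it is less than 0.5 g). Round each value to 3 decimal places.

Scale factor relative to 1 L: 1.09.
casamino acids: 0.851% w/v = 8.51 g/L → 8.51 × 1.09 L = 9.276 g
Tricine: 0.978% w/v = 9.78 g/L → 9.78 × 1.09 L = 10.660 g
galactose: 0.88% w/v = 8.8 g/L → 8.8 × 1.09 L = 9.592 g
biotin: 1.83 mg/L × 1.09 L = 1.995 mg
HEPES: 0.881% w/v = 8.81 g/L → 8.81 × 1.09 L = 9.603 g
sodium citrate dihydrate: 1.48 g/L × 1.09 L = 1.613 g
lactose: 14.5 g/L × 1.09 L = 15.805 g

casamino acids 9.276 g; Tricine 10.660 g; galactose 9.592 g; biotin 1.995 mg; HEPES 9.603 g; sodium citrate dihydrate 1.613 g; lactose 15.805 g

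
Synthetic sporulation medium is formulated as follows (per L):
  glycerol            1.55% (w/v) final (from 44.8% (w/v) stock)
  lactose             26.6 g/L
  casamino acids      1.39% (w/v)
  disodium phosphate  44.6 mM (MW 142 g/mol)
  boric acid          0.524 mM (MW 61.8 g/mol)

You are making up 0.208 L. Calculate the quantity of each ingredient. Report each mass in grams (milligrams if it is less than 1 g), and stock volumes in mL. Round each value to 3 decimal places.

Working volume: 0.208 L.
glycerol: V = C2·V2/C1 = 1.55% ÷ 44.8% × 208 mL = 7.196 mL
lactose: 26.6 g/L × 0.208 L = 5.533 g
casamino acids: 1.39% w/v = 13.9 g/L → 13.9 × 0.208 L = 2.891 g
disodium phosphate: 44.6 mmol/L × 142 g/mol × 0.208 L ÷ 1000 = 1.317 g
boric acid: 0.524 mmol/L × 61.8 mg/mmol × 0.208 L = 6.736 mg

glycerol 7.196 mL; lactose 5.533 g; casamino acids 2.891 g; disodium phosphate 1.317 g; boric acid 6.736 mg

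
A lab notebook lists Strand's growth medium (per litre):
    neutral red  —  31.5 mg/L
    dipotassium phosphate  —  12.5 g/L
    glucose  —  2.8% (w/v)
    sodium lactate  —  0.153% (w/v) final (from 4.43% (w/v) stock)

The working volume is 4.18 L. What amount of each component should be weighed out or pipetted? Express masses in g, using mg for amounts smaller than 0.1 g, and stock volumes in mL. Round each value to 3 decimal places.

Working volume: 4.18 L.
neutral red: 31.5 mg/L × 4.18 L = 131.67 mg = 0.132 g
dipotassium phosphate: 12.5 g/L × 4.18 L = 52.250 g
glucose: 2.8% w/v = 28 g/L → 28 × 4.18 L = 117.040 g
sodium lactate: C1V1 = C2V2 → 0.153% ÷ 4.43% × 4180 mL = 144.366 mL

neutral red 0.132 g; dipotassium phosphate 52.250 g; glucose 117.040 g; sodium lactate 144.366 mL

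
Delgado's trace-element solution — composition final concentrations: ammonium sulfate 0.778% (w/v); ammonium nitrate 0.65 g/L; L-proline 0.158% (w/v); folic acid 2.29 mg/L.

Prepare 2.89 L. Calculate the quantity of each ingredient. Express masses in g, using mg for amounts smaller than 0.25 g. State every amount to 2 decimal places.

Working volume: 2.89 L.
ammonium sulfate: 0.778 g per 100 mL × 2890 mL ÷ 100 = 22.48 g
ammonium nitrate: 0.65 g/L × 2.89 L = 1.88 g
L-proline: 0.158% w/v = 1.58 g/L → 1.58 × 2.89 L = 4.57 g
folic acid: 2.29 mg/L × 2.89 L = 6.62 mg

ammonium sulfate 22.48 g; ammonium nitrate 1.88 g; L-proline 4.57 g; folic acid 6.62 mg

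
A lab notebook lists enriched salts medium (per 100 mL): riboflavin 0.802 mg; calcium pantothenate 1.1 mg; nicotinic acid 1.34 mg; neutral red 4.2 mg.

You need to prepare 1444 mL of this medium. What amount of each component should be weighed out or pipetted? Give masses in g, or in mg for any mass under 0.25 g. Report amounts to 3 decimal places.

riboflavin 11.581 mg; calcium pantothenate 15.884 mg; nicotinic acid 19.350 mg; neutral red 60.648 mg

Ratio of target to recipe volume: 1444 / 100 = 14.44.
riboflavin: 0.802 mg × (1444 mL / 100 mL) = 11.581 mg
calcium pantothenate: 1.1 mg × (1444 mL / 100 mL) = 15.884 mg
nicotinic acid: 1.34 mg × (1444 mL / 100 mL) = 19.350 mg
neutral red: 4.2 mg × (1444 mL / 100 mL) = 60.648 mg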